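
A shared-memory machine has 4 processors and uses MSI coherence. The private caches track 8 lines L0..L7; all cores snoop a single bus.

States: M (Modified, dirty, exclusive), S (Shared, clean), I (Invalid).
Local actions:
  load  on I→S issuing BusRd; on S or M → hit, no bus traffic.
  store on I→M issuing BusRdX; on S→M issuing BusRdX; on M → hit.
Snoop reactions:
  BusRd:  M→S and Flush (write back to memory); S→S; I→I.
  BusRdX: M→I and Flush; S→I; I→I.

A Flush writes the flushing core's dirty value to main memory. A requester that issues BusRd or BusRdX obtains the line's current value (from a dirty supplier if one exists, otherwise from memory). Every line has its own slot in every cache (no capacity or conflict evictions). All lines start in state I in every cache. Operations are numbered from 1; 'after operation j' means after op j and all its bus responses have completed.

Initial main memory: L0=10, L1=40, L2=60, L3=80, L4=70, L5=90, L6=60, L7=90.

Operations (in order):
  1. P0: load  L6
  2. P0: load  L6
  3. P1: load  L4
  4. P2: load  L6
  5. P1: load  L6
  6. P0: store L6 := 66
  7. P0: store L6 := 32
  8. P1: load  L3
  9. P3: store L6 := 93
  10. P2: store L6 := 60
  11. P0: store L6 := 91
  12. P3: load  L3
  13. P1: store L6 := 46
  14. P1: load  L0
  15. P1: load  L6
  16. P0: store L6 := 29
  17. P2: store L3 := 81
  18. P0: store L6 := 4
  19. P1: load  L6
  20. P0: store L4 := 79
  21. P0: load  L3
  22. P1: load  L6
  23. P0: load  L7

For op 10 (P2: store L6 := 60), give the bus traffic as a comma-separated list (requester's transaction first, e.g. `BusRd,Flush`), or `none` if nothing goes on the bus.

  op1 P0: load  L6 → S/I/I/I on L6; bus BusRd; mem=60
  op2 P0: load  L6 → S/I/I/I on L6; bus (none); mem=60
  op3 P1: load  L4 → I/S/I/I on L4; bus BusRd; mem=70
  op4 P2: load  L6 → S/I/S/I on L6; bus BusRd; mem=60
  op5 P1: load  L6 → S/S/S/I on L6; bus BusRd; mem=60
  op6 P0: store L6 := 66 → M/I/I/I on L6; bus BusRdX; mem=60
  op7 P0: store L6 := 32 → M/I/I/I on L6; bus (none); mem=60
  op8 P1: load  L3 → I/S/I/I on L3; bus BusRd; mem=80
  op9 P3: store L6 := 93 → I/I/I/M on L6; bus BusRdX Flush; mem=32
  op10 P2: store L6 := 60 → I/I/M/I on L6; bus BusRdX Flush; mem=93
  op11 P0: store L6 := 91 → M/I/I/I on L6; bus BusRdX Flush; mem=60
  op12 P3: load  L3 → I/S/I/S on L3; bus BusRd; mem=80
  op13 P1: store L6 := 46 → I/M/I/I on L6; bus BusRdX Flush; mem=91
  op14 P1: load  L0 → I/S/I/I on L0; bus BusRd; mem=10
  op15 P1: load  L6 → I/M/I/I on L6; bus (none); mem=91
  op16 P0: store L6 := 29 → M/I/I/I on L6; bus BusRdX Flush; mem=46
  op17 P2: store L3 := 81 → I/I/M/I on L3; bus BusRdX; mem=80
  op18 P0: store L6 := 4 → M/I/I/I on L6; bus (none); mem=46
  op19 P1: load  L6 → S/S/I/I on L6; bus BusRd Flush; mem=4
  op20 P0: store L4 := 79 → M/I/I/I on L4; bus BusRdX; mem=70
  op21 P0: load  L3 → S/I/S/I on L3; bus BusRd Flush; mem=81
  op22 P1: load  L6 → S/S/I/I on L6; bus (none); mem=4
  op23 P0: load  L7 → S/I/I/I on L7; bus BusRd; mem=90

bus = BusRdX,Flush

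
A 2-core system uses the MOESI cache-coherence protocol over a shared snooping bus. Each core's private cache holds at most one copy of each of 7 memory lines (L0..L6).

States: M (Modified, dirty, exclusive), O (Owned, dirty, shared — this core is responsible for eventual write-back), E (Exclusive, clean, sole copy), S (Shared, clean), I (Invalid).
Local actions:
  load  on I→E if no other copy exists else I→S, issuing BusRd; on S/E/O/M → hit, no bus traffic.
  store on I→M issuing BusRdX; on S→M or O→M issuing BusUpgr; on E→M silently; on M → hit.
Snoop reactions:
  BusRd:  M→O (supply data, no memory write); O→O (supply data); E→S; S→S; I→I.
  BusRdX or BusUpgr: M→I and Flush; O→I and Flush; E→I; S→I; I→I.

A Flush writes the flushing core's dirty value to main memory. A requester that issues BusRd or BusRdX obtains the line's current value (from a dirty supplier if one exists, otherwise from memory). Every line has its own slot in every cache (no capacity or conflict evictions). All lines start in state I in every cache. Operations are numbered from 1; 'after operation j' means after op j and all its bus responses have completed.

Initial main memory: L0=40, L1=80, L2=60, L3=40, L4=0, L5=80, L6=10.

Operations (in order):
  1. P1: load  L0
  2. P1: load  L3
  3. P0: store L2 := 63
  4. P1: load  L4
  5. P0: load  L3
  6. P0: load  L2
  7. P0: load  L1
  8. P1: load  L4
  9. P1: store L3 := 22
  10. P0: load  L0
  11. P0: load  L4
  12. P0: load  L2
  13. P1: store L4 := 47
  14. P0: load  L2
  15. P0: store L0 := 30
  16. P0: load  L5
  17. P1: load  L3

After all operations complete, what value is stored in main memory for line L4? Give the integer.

[1] P1: load  L0 | P0:I, P1:E(40) | bus: BusRd
[2] P1: load  L3 | P0:I, P1:E(40) | bus: BusRd
[3] P0: store L2 := 63 | P0:M(63), P1:I | bus: BusRdX
[4] P1: load  L4 | P0:I, P1:E(0) | bus: BusRd
[5] P0: load  L3 | P0:S(40), P1:S(40) | bus: BusRd
[6] P0: load  L2 | P0:M(63), P1:I | bus: none
[7] P0: load  L1 | P0:E(80), P1:I | bus: BusRd
[8] P1: load  L4 | P0:I, P1:E(0) | bus: none
[9] P1: store L3 := 22 | P0:I, P1:M(22) | bus: BusUpgr
[10] P0: load  L0 | P0:S(40), P1:S(40) | bus: BusRd
[11] P0: load  L4 | P0:S(0), P1:S(0) | bus: BusRd
[12] P0: load  L2 | P0:M(63), P1:I | bus: none
[13] P1: store L4 := 47 | P0:I, P1:M(47) | bus: BusUpgr
[14] P0: load  L2 | P0:M(63), P1:I | bus: none
[15] P0: store L0 := 30 | P0:M(30), P1:I | bus: BusUpgr
[16] P0: load  L5 | P0:E(80), P1:I | bus: BusRd
[17] P1: load  L3 | P0:I, P1:M(22) | bus: none

memory[L4] = 0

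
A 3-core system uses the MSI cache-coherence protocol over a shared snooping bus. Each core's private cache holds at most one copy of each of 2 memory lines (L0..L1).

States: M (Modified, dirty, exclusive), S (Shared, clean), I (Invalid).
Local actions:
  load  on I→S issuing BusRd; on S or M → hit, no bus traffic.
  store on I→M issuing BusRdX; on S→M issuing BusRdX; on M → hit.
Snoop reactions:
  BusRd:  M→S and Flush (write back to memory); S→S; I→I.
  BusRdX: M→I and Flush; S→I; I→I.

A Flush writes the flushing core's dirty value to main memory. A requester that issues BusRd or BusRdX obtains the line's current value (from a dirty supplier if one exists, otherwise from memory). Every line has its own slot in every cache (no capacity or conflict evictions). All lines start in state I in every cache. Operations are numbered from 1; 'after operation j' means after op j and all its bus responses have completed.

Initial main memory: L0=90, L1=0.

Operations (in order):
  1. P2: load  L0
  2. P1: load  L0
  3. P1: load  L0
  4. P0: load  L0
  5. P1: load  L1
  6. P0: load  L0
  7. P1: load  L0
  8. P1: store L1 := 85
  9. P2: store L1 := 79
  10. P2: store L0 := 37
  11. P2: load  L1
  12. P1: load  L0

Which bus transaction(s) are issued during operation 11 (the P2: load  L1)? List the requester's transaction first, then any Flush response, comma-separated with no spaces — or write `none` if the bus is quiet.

step 1: P2: load  L0  ⟶  IIS  (L0)  txn=BusRd  M[L0]=90
step 2: P1: load  L0  ⟶  ISS  (L0)  txn=BusRd  M[L0]=90
step 3: P1: load  L0  ⟶  ISS  (L0)  txn=∅  M[L0]=90
step 4: P0: load  L0  ⟶  SSS  (L0)  txn=BusRd  M[L0]=90
step 5: P1: load  L1  ⟶  ISI  (L1)  txn=BusRd  M[L1]=0
step 6: P0: load  L0  ⟶  SSS  (L0)  txn=∅  M[L0]=90
step 7: P1: load  L0  ⟶  SSS  (L0)  txn=∅  M[L0]=90
step 8: P1: store L1 := 85  ⟶  IMI  (L1)  txn=BusRdX  M[L1]=0
step 9: P2: store L1 := 79  ⟶  IIM  (L1)  txn=BusRdX+Flush  M[L1]=85
step 10: P2: store L0 := 37  ⟶  IIM  (L0)  txn=BusRdX  M[L0]=90
step 11: P2: load  L1  ⟶  IIM  (L1)  txn=∅  M[L1]=85
step 12: P1: load  L0  ⟶  ISS  (L0)  txn=BusRd+Flush  M[L0]=37

bus = none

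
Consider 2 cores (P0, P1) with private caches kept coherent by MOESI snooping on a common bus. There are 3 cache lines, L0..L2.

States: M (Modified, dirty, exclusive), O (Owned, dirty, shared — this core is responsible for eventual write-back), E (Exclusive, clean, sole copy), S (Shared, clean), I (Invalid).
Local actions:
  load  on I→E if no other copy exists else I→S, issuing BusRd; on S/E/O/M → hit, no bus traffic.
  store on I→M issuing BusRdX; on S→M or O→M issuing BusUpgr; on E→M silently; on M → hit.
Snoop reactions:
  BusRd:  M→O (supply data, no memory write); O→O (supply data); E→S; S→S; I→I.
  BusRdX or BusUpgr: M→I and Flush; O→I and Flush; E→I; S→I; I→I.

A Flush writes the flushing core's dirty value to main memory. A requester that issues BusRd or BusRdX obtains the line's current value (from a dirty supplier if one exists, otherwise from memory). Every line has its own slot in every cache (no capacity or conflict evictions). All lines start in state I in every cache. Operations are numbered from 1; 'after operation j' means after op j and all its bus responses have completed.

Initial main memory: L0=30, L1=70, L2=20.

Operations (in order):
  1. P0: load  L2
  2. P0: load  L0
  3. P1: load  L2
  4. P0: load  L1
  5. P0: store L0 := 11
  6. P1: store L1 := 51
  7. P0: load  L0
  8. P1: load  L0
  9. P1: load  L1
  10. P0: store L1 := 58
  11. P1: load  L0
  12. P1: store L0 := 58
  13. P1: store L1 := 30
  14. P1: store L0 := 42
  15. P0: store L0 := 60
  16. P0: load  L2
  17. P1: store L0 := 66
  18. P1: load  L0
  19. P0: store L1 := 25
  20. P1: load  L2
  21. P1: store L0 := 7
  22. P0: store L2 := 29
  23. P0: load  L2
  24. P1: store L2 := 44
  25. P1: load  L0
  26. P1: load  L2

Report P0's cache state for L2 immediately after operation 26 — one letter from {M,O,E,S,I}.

[1] P0: load  L2 | P0:E(20), P1:I | bus: BusRd
[2] P0: load  L0 | P0:E(30), P1:I | bus: BusRd
[3] P1: load  L2 | P0:S(20), P1:S(20) | bus: BusRd
[4] P0: load  L1 | P0:E(70), P1:I | bus: BusRd
[5] P0: store L0 := 11 | P0:M(11), P1:I | bus: none
[6] P1: store L1 := 51 | P0:I, P1:M(51) | bus: BusRdX
[7] P0: load  L0 | P0:M(11), P1:I | bus: none
[8] P1: load  L0 | P0:O(11), P1:S(11) | bus: BusRd
[9] P1: load  L1 | P0:I, P1:M(51) | bus: none
[10] P0: store L1 := 58 | P0:M(58), P1:I | bus: BusRdX,Flush
[11] P1: load  L0 | P0:O(11), P1:S(11) | bus: none
[12] P1: store L0 := 58 | P0:I, P1:M(58) | bus: BusUpgr,Flush
[13] P1: store L1 := 30 | P0:I, P1:M(30) | bus: BusRdX,Flush
[14] P1: store L0 := 42 | P0:I, P1:M(42) | bus: none
[15] P0: store L0 := 60 | P0:M(60), P1:I | bus: BusRdX,Flush
[16] P0: load  L2 | P0:S(20), P1:S(20) | bus: none
[17] P1: store L0 := 66 | P0:I, P1:M(66) | bus: BusRdX,Flush
[18] P1: load  L0 | P0:I, P1:M(66) | bus: none
[19] P0: store L1 := 25 | P0:M(25), P1:I | bus: BusRdX,Flush
[20] P1: load  L2 | P0:S(20), P1:S(20) | bus: none
[21] P1: store L0 := 7 | P0:I, P1:M(7) | bus: none
[22] P0: store L2 := 29 | P0:M(29), P1:I | bus: BusUpgr
[23] P0: load  L2 | P0:M(29), P1:I | bus: none
[24] P1: store L2 := 44 | P0:I, P1:M(44) | bus: BusRdX,Flush
[25] P1: load  L0 | P0:I, P1:M(7) | bus: none
[26] P1: load  L2 | P0:I, P1:M(44) | bus: none

state = I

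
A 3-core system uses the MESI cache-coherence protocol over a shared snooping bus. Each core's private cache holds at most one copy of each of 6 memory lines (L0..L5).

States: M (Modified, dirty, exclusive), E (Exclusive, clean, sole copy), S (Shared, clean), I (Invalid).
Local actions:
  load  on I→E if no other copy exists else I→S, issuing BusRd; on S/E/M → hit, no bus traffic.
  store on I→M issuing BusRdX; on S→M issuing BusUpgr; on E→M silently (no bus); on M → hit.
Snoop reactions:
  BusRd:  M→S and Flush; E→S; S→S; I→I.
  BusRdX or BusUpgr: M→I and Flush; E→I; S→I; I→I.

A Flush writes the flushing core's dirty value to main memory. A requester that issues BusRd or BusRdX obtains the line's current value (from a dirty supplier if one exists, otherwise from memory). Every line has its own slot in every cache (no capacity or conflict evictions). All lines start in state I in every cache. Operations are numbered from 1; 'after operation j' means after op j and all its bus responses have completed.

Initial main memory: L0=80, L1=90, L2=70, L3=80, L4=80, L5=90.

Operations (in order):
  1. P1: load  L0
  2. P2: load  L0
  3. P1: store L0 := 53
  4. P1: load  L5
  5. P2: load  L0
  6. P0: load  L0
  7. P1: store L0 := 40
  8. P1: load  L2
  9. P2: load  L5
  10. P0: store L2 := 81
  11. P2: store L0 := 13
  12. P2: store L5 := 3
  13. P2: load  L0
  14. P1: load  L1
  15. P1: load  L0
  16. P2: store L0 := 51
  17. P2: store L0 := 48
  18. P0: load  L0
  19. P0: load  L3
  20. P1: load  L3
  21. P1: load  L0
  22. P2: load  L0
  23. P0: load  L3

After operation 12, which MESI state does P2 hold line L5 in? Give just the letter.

  op1 P1: load  L0 → I/E/I on L0; bus BusRd; mem=80
  op2 P2: load  L0 → I/S/S on L0; bus BusRd; mem=80
  op3 P1: store L0 := 53 → I/M/I on L0; bus BusUpgr; mem=80
  op4 P1: load  L5 → I/E/I on L5; bus BusRd; mem=90
  op5 P2: load  L0 → I/S/S on L0; bus BusRd Flush; mem=53
  op6 P0: load  L0 → S/S/S on L0; bus BusRd; mem=53
  op7 P1: store L0 := 40 → I/M/I on L0; bus BusUpgr; mem=53
  op8 P1: load  L2 → I/E/I on L2; bus BusRd; mem=70
  op9 P2: load  L5 → I/S/S on L5; bus BusRd; mem=90
  op10 P0: store L2 := 81 → M/I/I on L2; bus BusRdX; mem=70
  op11 P2: store L0 := 13 → I/I/M on L0; bus BusRdX Flush; mem=40
  op12 P2: store L5 := 3 → I/I/M on L5; bus BusUpgr; mem=90
  op13 P2: load  L0 → I/I/M on L0; bus (none); mem=40
  op14 P1: load  L1 → I/E/I on L1; bus BusRd; mem=90
  op15 P1: load  L0 → I/S/S on L0; bus BusRd Flush; mem=13
  op16 P2: store L0 := 51 → I/I/M on L0; bus BusUpgr; mem=13
  op17 P2: store L0 := 48 → I/I/M on L0; bus (none); mem=13
  op18 P0: load  L0 → S/I/S on L0; bus BusRd Flush; mem=48
  op19 P0: load  L3 → E/I/I on L3; bus BusRd; mem=80
  op20 P1: load  L3 → S/S/I on L3; bus BusRd; mem=80
  op21 P1: load  L0 → S/S/S on L0; bus BusRd; mem=48
  op22 P2: load  L0 → S/S/S on L0; bus (none); mem=48
  op23 P0: load  L3 → S/S/I on L3; bus (none); mem=80

state = M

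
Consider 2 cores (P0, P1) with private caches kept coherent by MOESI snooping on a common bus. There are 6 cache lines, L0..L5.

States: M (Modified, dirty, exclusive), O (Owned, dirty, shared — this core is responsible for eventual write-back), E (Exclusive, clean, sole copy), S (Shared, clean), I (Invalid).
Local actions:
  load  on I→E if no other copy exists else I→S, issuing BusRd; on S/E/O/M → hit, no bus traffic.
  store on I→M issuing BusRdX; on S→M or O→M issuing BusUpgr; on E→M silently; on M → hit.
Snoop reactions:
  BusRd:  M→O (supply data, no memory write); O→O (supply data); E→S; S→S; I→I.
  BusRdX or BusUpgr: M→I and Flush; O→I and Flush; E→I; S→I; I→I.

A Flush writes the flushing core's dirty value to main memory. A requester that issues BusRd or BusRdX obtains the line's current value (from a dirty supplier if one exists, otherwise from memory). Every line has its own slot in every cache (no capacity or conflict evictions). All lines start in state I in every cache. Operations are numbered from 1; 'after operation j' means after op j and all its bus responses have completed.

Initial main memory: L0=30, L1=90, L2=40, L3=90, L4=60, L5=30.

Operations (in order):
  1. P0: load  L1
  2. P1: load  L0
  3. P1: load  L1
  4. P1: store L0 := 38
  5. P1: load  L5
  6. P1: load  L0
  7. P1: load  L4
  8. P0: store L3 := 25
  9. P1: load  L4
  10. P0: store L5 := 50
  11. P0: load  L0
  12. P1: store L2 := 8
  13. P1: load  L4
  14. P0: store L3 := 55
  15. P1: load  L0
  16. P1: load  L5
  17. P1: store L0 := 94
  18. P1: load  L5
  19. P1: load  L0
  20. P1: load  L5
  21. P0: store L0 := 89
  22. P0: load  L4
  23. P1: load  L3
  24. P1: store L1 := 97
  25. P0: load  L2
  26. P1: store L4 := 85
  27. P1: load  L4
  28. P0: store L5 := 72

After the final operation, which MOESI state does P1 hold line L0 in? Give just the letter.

state = I

1. P0: load  L1  bus=[BusRd]  L1: P0=E P1=I  mem[L1]=90
2. P1: load  L0  bus=[BusRd]  L0: P0=I P1=E  mem[L0]=30
3. P1: load  L1  bus=[BusRd]  L1: P0=S P1=S  mem[L1]=90
4. P1: store L0 := 38  bus=[-]  L0: P0=I P1=M  mem[L0]=30
5. P1: load  L5  bus=[BusRd]  L5: P0=I P1=E  mem[L5]=30
6. P1: load  L0  bus=[-]  L0: P0=I P1=M  mem[L0]=30
7. P1: load  L4  bus=[BusRd]  L4: P0=I P1=E  mem[L4]=60
8. P0: store L3 := 25  bus=[BusRdX]  L3: P0=M P1=I  mem[L3]=90
9. P1: load  L4  bus=[-]  L4: P0=I P1=E  mem[L4]=60
10. P0: store L5 := 50  bus=[BusRdX]  L5: P0=M P1=I  mem[L5]=30
11. P0: load  L0  bus=[BusRd]  L0: P0=S P1=O  mem[L0]=30
12. P1: store L2 := 8  bus=[BusRdX]  L2: P0=I P1=M  mem[L2]=40
13. P1: load  L4  bus=[-]  L4: P0=I P1=E  mem[L4]=60
14. P0: store L3 := 55  bus=[-]  L3: P0=M P1=I  mem[L3]=90
15. P1: load  L0  bus=[-]  L0: P0=S P1=O  mem[L0]=30
16. P1: load  L5  bus=[BusRd]  L5: P0=O P1=S  mem[L5]=30
17. P1: store L0 := 94  bus=[BusUpgr]  L0: P0=I P1=M  mem[L0]=30
18. P1: load  L5  bus=[-]  L5: P0=O P1=S  mem[L5]=30
19. P1: load  L0  bus=[-]  L0: P0=I P1=M  mem[L0]=30
20. P1: load  L5  bus=[-]  L5: P0=O P1=S  mem[L5]=30
21. P0: store L0 := 89  bus=[BusRdX,Flush]  L0: P0=M P1=I  mem[L0]=94
22. P0: load  L4  bus=[BusRd]  L4: P0=S P1=S  mem[L4]=60
23. P1: load  L3  bus=[BusRd]  L3: P0=O P1=S  mem[L3]=90
24. P1: store L1 := 97  bus=[BusUpgr]  L1: P0=I P1=M  mem[L1]=90
25. P0: load  L2  bus=[BusRd]  L2: P0=S P1=O  mem[L2]=40
26. P1: store L4 := 85  bus=[BusUpgr]  L4: P0=I P1=M  mem[L4]=60
27. P1: load  L4  bus=[-]  L4: P0=I P1=M  mem[L4]=60
28. P0: store L5 := 72  bus=[BusUpgr]  L5: P0=M P1=I  mem[L5]=30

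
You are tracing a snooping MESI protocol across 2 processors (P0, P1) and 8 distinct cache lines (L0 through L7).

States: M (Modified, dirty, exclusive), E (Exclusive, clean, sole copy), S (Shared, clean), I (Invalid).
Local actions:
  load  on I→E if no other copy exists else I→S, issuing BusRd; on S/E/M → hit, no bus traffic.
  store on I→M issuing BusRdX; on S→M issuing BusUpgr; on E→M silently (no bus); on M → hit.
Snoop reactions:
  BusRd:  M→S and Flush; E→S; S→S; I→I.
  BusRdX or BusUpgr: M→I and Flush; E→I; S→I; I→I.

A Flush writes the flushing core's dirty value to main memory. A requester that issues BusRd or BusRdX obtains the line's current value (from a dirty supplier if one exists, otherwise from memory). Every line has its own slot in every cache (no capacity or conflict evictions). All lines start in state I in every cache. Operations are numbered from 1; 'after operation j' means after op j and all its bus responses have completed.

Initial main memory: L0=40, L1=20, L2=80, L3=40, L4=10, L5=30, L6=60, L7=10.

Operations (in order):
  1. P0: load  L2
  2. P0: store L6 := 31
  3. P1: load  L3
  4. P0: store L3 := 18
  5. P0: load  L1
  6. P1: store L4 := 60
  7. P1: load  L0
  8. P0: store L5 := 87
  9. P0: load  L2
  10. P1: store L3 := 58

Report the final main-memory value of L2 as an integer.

memory[L2] = 80

  op1 P0: load  L2 → E/I on L2; bus BusRd; mem=80
  op2 P0: store L6 := 31 → M/I on L6; bus BusRdX; mem=60
  op3 P1: load  L3 → I/E on L3; bus BusRd; mem=40
  op4 P0: store L3 := 18 → M/I on L3; bus BusRdX; mem=40
  op5 P0: load  L1 → E/I on L1; bus BusRd; mem=20
  op6 P1: store L4 := 60 → I/M on L4; bus BusRdX; mem=10
  op7 P1: load  L0 → I/E on L0; bus BusRd; mem=40
  op8 P0: store L5 := 87 → M/I on L5; bus BusRdX; mem=30
  op9 P0: load  L2 → E/I on L2; bus (none); mem=80
  op10 P1: store L3 := 58 → I/M on L3; bus BusRdX Flush; mem=18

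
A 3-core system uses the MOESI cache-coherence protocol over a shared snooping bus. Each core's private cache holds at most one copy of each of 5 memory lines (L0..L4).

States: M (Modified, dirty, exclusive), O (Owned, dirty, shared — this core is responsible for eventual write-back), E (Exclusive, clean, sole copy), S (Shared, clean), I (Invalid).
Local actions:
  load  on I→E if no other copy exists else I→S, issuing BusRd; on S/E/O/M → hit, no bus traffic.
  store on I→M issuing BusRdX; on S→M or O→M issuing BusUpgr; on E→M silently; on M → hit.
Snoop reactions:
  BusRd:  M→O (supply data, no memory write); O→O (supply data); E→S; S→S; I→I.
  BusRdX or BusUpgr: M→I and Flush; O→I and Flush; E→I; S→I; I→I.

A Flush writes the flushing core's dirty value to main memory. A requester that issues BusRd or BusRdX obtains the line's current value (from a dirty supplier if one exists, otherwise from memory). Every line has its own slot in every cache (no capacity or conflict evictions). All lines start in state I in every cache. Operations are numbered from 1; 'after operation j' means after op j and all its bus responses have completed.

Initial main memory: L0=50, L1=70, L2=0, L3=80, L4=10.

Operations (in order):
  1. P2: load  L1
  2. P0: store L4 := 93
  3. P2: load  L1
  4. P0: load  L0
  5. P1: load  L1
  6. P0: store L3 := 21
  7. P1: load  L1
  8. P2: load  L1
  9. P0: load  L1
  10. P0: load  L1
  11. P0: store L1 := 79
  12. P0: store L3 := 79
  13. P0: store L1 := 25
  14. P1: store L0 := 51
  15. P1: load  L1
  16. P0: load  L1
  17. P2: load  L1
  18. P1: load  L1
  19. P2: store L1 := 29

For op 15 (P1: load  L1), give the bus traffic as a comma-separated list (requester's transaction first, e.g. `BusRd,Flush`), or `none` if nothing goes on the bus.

[1] P2: load  L1 | P0:I, P1:I, P2:E(70) | bus: BusRd
[2] P0: store L4 := 93 | P0:M(93), P1:I, P2:I | bus: BusRdX
[3] P2: load  L1 | P0:I, P1:I, P2:E(70) | bus: none
[4] P0: load  L0 | P0:E(50), P1:I, P2:I | bus: BusRd
[5] P1: load  L1 | P0:I, P1:S(70), P2:S(70) | bus: BusRd
[6] P0: store L3 := 21 | P0:M(21), P1:I, P2:I | bus: BusRdX
[7] P1: load  L1 | P0:I, P1:S(70), P2:S(70) | bus: none
[8] P2: load  L1 | P0:I, P1:S(70), P2:S(70) | bus: none
[9] P0: load  L1 | P0:S(70), P1:S(70), P2:S(70) | bus: BusRd
[10] P0: load  L1 | P0:S(70), P1:S(70), P2:S(70) | bus: none
[11] P0: store L1 := 79 | P0:M(79), P1:I, P2:I | bus: BusUpgr
[12] P0: store L3 := 79 | P0:M(79), P1:I, P2:I | bus: none
[13] P0: store L1 := 25 | P0:M(25), P1:I, P2:I | bus: none
[14] P1: store L0 := 51 | P0:I, P1:M(51), P2:I | bus: BusRdX
[15] P1: load  L1 | P0:O(25), P1:S(25), P2:I | bus: BusRd
[16] P0: load  L1 | P0:O(25), P1:S(25), P2:I | bus: none
[17] P2: load  L1 | P0:O(25), P1:S(25), P2:S(25) | bus: BusRd
[18] P1: load  L1 | P0:O(25), P1:S(25), P2:S(25) | bus: none
[19] P2: store L1 := 29 | P0:I, P1:I, P2:M(29) | bus: BusUpgr,Flush

bus = BusRd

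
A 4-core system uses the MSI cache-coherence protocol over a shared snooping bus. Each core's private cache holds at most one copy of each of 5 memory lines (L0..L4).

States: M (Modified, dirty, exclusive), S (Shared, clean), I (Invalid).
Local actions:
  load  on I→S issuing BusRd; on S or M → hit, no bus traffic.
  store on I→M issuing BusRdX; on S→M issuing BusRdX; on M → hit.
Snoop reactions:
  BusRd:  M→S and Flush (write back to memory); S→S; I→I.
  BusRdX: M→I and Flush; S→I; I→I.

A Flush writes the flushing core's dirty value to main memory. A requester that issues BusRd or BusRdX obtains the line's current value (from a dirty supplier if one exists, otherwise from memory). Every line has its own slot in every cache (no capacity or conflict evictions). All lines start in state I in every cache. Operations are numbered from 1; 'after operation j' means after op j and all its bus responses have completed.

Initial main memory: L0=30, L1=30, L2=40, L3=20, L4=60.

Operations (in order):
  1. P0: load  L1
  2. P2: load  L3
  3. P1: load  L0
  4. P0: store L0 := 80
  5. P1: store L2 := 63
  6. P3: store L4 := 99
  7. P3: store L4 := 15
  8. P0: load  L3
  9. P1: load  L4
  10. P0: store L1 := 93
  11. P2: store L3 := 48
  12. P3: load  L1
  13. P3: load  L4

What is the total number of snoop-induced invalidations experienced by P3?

invalidations = 0

  op1 P0: load  L1 → S/I/I/I on L1; bus BusRd; mem=30
  op2 P2: load  L3 → I/I/S/I on L3; bus BusRd; mem=20
  op3 P1: load  L0 → I/S/I/I on L0; bus BusRd; mem=30
  op4 P0: store L0 := 80 → M/I/I/I on L0; bus BusRdX; mem=30
  op5 P1: store L2 := 63 → I/M/I/I on L2; bus BusRdX; mem=40
  op6 P3: store L4 := 99 → I/I/I/M on L4; bus BusRdX; mem=60
  op7 P3: store L4 := 15 → I/I/I/M on L4; bus (none); mem=60
  op8 P0: load  L3 → S/I/S/I on L3; bus BusRd; mem=20
  op9 P1: load  L4 → I/S/I/S on L4; bus BusRd Flush; mem=15
  op10 P0: store L1 := 93 → M/I/I/I on L1; bus BusRdX; mem=30
  op11 P2: store L3 := 48 → I/I/M/I on L3; bus BusRdX; mem=20
  op12 P3: load  L1 → S/I/I/S on L1; bus BusRd Flush; mem=93
  op13 P3: load  L4 → I/S/I/S on L4; bus (none); mem=15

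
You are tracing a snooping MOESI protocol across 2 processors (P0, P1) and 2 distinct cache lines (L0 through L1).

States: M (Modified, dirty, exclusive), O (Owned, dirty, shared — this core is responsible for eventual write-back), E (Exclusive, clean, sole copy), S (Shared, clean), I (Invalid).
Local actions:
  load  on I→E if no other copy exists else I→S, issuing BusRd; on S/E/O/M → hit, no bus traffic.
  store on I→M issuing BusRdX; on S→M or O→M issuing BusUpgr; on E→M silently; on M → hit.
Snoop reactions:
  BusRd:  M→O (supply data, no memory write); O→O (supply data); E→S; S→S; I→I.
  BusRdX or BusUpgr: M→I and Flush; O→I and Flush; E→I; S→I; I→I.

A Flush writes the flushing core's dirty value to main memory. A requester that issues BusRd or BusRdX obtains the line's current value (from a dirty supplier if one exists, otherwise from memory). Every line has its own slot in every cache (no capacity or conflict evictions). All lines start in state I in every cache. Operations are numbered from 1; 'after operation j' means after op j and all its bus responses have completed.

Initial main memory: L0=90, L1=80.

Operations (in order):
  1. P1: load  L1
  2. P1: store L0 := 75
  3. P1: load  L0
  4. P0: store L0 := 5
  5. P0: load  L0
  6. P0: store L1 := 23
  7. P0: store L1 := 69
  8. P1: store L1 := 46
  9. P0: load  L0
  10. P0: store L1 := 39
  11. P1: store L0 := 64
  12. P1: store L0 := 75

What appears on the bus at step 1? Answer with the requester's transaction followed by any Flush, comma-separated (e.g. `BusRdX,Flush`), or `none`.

bus = BusRd

1. P1: load  L1  bus=[BusRd]  L1: P0=I P1=E  mem[L1]=80
2. P1: store L0 := 75  bus=[BusRdX]  L0: P0=I P1=M  mem[L0]=90
3. P1: load  L0  bus=[-]  L0: P0=I P1=M  mem[L0]=90
4. P0: store L0 := 5  bus=[BusRdX,Flush]  L0: P0=M P1=I  mem[L0]=75
5. P0: load  L0  bus=[-]  L0: P0=M P1=I  mem[L0]=75
6. P0: store L1 := 23  bus=[BusRdX]  L1: P0=M P1=I  mem[L1]=80
7. P0: store L1 := 69  bus=[-]  L1: P0=M P1=I  mem[L1]=80
8. P1: store L1 := 46  bus=[BusRdX,Flush]  L1: P0=I P1=M  mem[L1]=69
9. P0: load  L0  bus=[-]  L0: P0=M P1=I  mem[L0]=75
10. P0: store L1 := 39  bus=[BusRdX,Flush]  L1: P0=M P1=I  mem[L1]=46
11. P1: store L0 := 64  bus=[BusRdX,Flush]  L0: P0=I P1=M  mem[L0]=5
12. P1: store L0 := 75  bus=[-]  L0: P0=I P1=M  mem[L0]=5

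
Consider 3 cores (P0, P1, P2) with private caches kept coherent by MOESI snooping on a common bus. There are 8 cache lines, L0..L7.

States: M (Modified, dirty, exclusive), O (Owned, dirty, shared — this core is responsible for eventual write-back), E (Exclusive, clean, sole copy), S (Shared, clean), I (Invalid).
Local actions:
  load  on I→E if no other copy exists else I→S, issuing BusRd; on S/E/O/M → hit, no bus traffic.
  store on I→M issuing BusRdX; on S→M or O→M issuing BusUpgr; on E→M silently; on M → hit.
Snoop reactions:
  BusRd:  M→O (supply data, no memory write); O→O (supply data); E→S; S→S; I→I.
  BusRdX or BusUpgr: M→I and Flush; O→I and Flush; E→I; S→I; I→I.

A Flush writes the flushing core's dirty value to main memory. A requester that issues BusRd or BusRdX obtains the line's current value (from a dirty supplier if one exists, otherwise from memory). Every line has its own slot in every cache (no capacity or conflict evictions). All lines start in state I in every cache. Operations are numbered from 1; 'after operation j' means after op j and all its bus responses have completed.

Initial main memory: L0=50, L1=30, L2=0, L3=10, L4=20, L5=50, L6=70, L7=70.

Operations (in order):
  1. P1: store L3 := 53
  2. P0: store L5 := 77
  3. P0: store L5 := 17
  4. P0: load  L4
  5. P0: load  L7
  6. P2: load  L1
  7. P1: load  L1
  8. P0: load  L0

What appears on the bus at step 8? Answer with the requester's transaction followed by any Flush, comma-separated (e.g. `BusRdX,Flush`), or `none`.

1. P1: store L3 := 53  bus=[BusRdX]  L3: P0=I P1=M P2=I  mem[L3]=10
2. P0: store L5 := 77  bus=[BusRdX]  L5: P0=M P1=I P2=I  mem[L5]=50
3. P0: store L5 := 17  bus=[-]  L5: P0=M P1=I P2=I  mem[L5]=50
4. P0: load  L4  bus=[BusRd]  L4: P0=E P1=I P2=I  mem[L4]=20
5. P0: load  L7  bus=[BusRd]  L7: P0=E P1=I P2=I  mem[L7]=70
6. P2: load  L1  bus=[BusRd]  L1: P0=I P1=I P2=E  mem[L1]=30
7. P1: load  L1  bus=[BusRd]  L1: P0=I P1=S P2=S  mem[L1]=30
8. P0: load  L0  bus=[BusRd]  L0: P0=E P1=I P2=I  mem[L0]=50

bus = BusRd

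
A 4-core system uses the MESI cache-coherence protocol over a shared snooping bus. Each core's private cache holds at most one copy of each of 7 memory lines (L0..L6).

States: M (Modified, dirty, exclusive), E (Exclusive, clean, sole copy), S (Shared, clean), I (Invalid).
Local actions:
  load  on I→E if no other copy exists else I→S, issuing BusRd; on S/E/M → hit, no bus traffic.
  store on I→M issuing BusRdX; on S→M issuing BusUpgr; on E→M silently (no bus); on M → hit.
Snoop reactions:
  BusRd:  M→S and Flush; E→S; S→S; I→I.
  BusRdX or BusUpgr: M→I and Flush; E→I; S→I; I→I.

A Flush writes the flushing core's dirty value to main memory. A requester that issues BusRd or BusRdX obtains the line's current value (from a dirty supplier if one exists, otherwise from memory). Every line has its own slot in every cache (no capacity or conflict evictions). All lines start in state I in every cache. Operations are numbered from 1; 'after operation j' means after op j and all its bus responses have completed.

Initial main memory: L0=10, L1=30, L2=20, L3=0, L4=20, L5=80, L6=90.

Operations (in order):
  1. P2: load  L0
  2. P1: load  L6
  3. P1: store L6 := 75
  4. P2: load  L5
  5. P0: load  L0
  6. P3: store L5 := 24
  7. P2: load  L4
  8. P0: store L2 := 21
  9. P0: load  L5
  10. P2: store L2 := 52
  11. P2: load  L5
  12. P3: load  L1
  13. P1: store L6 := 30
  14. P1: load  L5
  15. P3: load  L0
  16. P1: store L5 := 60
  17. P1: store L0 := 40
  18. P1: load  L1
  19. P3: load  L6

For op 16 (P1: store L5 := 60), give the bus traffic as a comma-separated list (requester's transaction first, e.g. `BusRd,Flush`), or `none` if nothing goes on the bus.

bus = BusUpgr

1. P2: load  L0  bus=[BusRd]  L0: P0=I P1=I P2=E P3=I  mem[L0]=10
2. P1: load  L6  bus=[BusRd]  L6: P0=I P1=E P2=I P3=I  mem[L6]=90
3. P1: store L6 := 75  bus=[-]  L6: P0=I P1=M P2=I P3=I  mem[L6]=90
4. P2: load  L5  bus=[BusRd]  L5: P0=I P1=I P2=E P3=I  mem[L5]=80
5. P0: load  L0  bus=[BusRd]  L0: P0=S P1=I P2=S P3=I  mem[L0]=10
6. P3: store L5 := 24  bus=[BusRdX]  L5: P0=I P1=I P2=I P3=M  mem[L5]=80
7. P2: load  L4  bus=[BusRd]  L4: P0=I P1=I P2=E P3=I  mem[L4]=20
8. P0: store L2 := 21  bus=[BusRdX]  L2: P0=M P1=I P2=I P3=I  mem[L2]=20
9. P0: load  L5  bus=[BusRd,Flush]  L5: P0=S P1=I P2=I P3=S  mem[L5]=24
10. P2: store L2 := 52  bus=[BusRdX,Flush]  L2: P0=I P1=I P2=M P3=I  mem[L2]=21
11. P2: load  L5  bus=[BusRd]  L5: P0=S P1=I P2=S P3=S  mem[L5]=24
12. P3: load  L1  bus=[BusRd]  L1: P0=I P1=I P2=I P3=E  mem[L1]=30
13. P1: store L6 := 30  bus=[-]  L6: P0=I P1=M P2=I P3=I  mem[L6]=90
14. P1: load  L5  bus=[BusRd]  L5: P0=S P1=S P2=S P3=S  mem[L5]=24
15. P3: load  L0  bus=[BusRd]  L0: P0=S P1=I P2=S P3=S  mem[L0]=10
16. P1: store L5 := 60  bus=[BusUpgr]  L5: P0=I P1=M P2=I P3=I  mem[L5]=24
17. P1: store L0 := 40  bus=[BusRdX]  L0: P0=I P1=M P2=I P3=I  mem[L0]=10
18. P1: load  L1  bus=[BusRd]  L1: P0=I P1=S P2=I P3=S  mem[L1]=30
19. P3: load  L6  bus=[BusRd,Flush]  L6: P0=I P1=S P2=I P3=S  mem[L6]=30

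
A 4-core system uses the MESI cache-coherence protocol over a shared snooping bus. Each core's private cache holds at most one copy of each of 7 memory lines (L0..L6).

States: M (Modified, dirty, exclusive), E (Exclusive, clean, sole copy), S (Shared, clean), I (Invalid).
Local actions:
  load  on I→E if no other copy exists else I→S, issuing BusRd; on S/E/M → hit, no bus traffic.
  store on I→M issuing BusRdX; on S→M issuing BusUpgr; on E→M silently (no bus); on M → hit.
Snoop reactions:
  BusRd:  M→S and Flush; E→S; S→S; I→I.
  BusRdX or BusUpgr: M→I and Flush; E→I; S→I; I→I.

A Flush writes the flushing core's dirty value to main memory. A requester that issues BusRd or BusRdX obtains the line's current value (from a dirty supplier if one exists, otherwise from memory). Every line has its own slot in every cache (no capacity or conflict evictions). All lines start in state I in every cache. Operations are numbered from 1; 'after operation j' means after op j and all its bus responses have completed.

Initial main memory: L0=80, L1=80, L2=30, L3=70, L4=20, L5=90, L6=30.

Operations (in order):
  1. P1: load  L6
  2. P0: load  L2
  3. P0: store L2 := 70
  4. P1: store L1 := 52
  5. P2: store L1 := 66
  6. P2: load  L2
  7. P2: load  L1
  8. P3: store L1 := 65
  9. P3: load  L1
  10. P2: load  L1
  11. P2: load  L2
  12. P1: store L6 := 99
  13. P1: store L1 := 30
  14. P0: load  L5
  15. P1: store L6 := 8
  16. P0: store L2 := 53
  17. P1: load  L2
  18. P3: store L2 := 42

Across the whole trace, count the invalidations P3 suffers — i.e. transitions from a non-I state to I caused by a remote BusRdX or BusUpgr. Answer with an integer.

invalidations = 1

  op1 P1: load  L6 → I/E/I/I on L6; bus BusRd; mem=30
  op2 P0: load  L2 → E/I/I/I on L2; bus BusRd; mem=30
  op3 P0: store L2 := 70 → M/I/I/I on L2; bus (none); mem=30
  op4 P1: store L1 := 52 → I/M/I/I on L1; bus BusRdX; mem=80
  op5 P2: store L1 := 66 → I/I/M/I on L1; bus BusRdX Flush; mem=52
  op6 P2: load  L2 → S/I/S/I on L2; bus BusRd Flush; mem=70
  op7 P2: load  L1 → I/I/M/I on L1; bus (none); mem=52
  op8 P3: store L1 := 65 → I/I/I/M on L1; bus BusRdX Flush; mem=66
  op9 P3: load  L1 → I/I/I/M on L1; bus (none); mem=66
  op10 P2: load  L1 → I/I/S/S on L1; bus BusRd Flush; mem=65
  op11 P2: load  L2 → S/I/S/I on L2; bus (none); mem=70
  op12 P1: store L6 := 99 → I/M/I/I on L6; bus (none); mem=30
  op13 P1: store L1 := 30 → I/M/I/I on L1; bus BusRdX; mem=65
  op14 P0: load  L5 → E/I/I/I on L5; bus BusRd; mem=90
  op15 P1: store L6 := 8 → I/M/I/I on L6; bus (none); mem=30
  op16 P0: store L2 := 53 → M/I/I/I on L2; bus BusUpgr; mem=70
  op17 P1: load  L2 → S/S/I/I on L2; bus BusRd Flush; mem=53
  op18 P3: store L2 := 42 → I/I/I/M on L2; bus BusRdX; mem=53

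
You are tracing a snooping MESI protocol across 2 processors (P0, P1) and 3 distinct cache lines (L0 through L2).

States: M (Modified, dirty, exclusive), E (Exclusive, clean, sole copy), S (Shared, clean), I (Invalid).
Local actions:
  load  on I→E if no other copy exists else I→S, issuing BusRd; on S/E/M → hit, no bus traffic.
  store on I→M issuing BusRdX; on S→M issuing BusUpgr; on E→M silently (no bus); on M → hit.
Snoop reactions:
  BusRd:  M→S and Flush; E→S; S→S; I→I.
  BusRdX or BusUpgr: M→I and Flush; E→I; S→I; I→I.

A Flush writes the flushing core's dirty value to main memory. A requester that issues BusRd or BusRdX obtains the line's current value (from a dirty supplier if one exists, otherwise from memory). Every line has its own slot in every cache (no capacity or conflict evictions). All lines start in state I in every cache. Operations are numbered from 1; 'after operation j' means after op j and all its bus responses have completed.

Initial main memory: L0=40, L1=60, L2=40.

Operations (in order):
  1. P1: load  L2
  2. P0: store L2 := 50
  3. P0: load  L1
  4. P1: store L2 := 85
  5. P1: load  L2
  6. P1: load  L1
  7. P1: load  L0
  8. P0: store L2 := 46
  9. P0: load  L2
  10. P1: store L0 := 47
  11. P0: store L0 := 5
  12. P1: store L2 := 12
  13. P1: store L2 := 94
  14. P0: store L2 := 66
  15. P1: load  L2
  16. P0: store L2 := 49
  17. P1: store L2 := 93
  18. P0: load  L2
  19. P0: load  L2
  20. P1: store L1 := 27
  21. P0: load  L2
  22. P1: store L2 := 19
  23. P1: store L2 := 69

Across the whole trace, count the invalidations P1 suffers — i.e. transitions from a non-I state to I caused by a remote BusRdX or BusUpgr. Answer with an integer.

1. P1: load  L2  bus=[BusRd]  L2: P0=I P1=E  mem[L2]=40
2. P0: store L2 := 50  bus=[BusRdX]  L2: P0=M P1=I  mem[L2]=40
3. P0: load  L1  bus=[BusRd]  L1: P0=E P1=I  mem[L1]=60
4. P1: store L2 := 85  bus=[BusRdX,Flush]  L2: P0=I P1=M  mem[L2]=50
5. P1: load  L2  bus=[-]  L2: P0=I P1=M  mem[L2]=50
6. P1: load  L1  bus=[BusRd]  L1: P0=S P1=S  mem[L1]=60
7. P1: load  L0  bus=[BusRd]  L0: P0=I P1=E  mem[L0]=40
8. P0: store L2 := 46  bus=[BusRdX,Flush]  L2: P0=M P1=I  mem[L2]=85
9. P0: load  L2  bus=[-]  L2: P0=M P1=I  mem[L2]=85
10. P1: store L0 := 47  bus=[-]  L0: P0=I P1=M  mem[L0]=40
11. P0: store L0 := 5  bus=[BusRdX,Flush]  L0: P0=M P1=I  mem[L0]=47
12. P1: store L2 := 12  bus=[BusRdX,Flush]  L2: P0=I P1=M  mem[L2]=46
13. P1: store L2 := 94  bus=[-]  L2: P0=I P1=M  mem[L2]=46
14. P0: store L2 := 66  bus=[BusRdX,Flush]  L2: P0=M P1=I  mem[L2]=94
15. P1: load  L2  bus=[BusRd,Flush]  L2: P0=S P1=S  mem[L2]=66
16. P0: store L2 := 49  bus=[BusUpgr]  L2: P0=M P1=I  mem[L2]=66
17. P1: store L2 := 93  bus=[BusRdX,Flush]  L2: P0=I P1=M  mem[L2]=49
18. P0: load  L2  bus=[BusRd,Flush]  L2: P0=S P1=S  mem[L2]=93
19. P0: load  L2  bus=[-]  L2: P0=S P1=S  mem[L2]=93
20. P1: store L1 := 27  bus=[BusUpgr]  L1: P0=I P1=M  mem[L1]=60
21. P0: load  L2  bus=[-]  L2: P0=S P1=S  mem[L2]=93
22. P1: store L2 := 19  bus=[BusUpgr]  L2: P0=I P1=M  mem[L2]=93
23. P1: store L2 := 69  bus=[-]  L2: P0=I P1=M  mem[L2]=93

invalidations = 5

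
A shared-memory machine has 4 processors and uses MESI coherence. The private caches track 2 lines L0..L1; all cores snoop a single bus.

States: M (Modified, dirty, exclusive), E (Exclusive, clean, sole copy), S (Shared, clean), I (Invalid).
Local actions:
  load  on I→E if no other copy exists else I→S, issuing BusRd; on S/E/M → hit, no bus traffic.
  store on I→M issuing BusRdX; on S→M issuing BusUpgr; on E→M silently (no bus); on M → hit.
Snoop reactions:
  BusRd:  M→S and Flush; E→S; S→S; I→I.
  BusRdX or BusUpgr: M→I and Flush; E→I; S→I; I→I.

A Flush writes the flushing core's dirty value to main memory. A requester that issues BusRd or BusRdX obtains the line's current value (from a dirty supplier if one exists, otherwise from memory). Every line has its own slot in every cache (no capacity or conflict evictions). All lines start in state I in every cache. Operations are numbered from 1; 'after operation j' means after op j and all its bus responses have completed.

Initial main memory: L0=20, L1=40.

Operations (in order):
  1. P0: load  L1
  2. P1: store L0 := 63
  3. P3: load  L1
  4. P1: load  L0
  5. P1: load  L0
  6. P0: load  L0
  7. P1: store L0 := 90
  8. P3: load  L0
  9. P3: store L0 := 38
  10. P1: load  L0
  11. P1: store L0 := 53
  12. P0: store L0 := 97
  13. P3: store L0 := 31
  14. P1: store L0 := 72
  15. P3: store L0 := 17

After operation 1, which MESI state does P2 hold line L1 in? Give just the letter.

[1] P0: load  L1 | P0:E(40), P1:I, P2:I, P3:I | bus: BusRd
[2] P1: store L0 := 63 | P0:I, P1:M(63), P2:I, P3:I | bus: BusRdX
[3] P3: load  L1 | P0:S(40), P1:I, P2:I, P3:S(40) | bus: BusRd
[4] P1: load  L0 | P0:I, P1:M(63), P2:I, P3:I | bus: none
[5] P1: load  L0 | P0:I, P1:M(63), P2:I, P3:I | bus: none
[6] P0: load  L0 | P0:S(63), P1:S(63), P2:I, P3:I | bus: BusRd,Flush
[7] P1: store L0 := 90 | P0:I, P1:M(90), P2:I, P3:I | bus: BusUpgr
[8] P3: load  L0 | P0:I, P1:S(90), P2:I, P3:S(90) | bus: BusRd,Flush
[9] P3: store L0 := 38 | P0:I, P1:I, P2:I, P3:M(38) | bus: BusUpgr
[10] P1: load  L0 | P0:I, P1:S(38), P2:I, P3:S(38) | bus: BusRd,Flush
[11] P1: store L0 := 53 | P0:I, P1:M(53), P2:I, P3:I | bus: BusUpgr
[12] P0: store L0 := 97 | P0:M(97), P1:I, P2:I, P3:I | bus: BusRdX,Flush
[13] P3: store L0 := 31 | P0:I, P1:I, P2:I, P3:M(31) | bus: BusRdX,Flush
[14] P1: store L0 := 72 | P0:I, P1:M(72), P2:I, P3:I | bus: BusRdX,Flush
[15] P3: store L0 := 17 | P0:I, P1:I, P2:I, P3:M(17) | bus: BusRdX,Flush

state = I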